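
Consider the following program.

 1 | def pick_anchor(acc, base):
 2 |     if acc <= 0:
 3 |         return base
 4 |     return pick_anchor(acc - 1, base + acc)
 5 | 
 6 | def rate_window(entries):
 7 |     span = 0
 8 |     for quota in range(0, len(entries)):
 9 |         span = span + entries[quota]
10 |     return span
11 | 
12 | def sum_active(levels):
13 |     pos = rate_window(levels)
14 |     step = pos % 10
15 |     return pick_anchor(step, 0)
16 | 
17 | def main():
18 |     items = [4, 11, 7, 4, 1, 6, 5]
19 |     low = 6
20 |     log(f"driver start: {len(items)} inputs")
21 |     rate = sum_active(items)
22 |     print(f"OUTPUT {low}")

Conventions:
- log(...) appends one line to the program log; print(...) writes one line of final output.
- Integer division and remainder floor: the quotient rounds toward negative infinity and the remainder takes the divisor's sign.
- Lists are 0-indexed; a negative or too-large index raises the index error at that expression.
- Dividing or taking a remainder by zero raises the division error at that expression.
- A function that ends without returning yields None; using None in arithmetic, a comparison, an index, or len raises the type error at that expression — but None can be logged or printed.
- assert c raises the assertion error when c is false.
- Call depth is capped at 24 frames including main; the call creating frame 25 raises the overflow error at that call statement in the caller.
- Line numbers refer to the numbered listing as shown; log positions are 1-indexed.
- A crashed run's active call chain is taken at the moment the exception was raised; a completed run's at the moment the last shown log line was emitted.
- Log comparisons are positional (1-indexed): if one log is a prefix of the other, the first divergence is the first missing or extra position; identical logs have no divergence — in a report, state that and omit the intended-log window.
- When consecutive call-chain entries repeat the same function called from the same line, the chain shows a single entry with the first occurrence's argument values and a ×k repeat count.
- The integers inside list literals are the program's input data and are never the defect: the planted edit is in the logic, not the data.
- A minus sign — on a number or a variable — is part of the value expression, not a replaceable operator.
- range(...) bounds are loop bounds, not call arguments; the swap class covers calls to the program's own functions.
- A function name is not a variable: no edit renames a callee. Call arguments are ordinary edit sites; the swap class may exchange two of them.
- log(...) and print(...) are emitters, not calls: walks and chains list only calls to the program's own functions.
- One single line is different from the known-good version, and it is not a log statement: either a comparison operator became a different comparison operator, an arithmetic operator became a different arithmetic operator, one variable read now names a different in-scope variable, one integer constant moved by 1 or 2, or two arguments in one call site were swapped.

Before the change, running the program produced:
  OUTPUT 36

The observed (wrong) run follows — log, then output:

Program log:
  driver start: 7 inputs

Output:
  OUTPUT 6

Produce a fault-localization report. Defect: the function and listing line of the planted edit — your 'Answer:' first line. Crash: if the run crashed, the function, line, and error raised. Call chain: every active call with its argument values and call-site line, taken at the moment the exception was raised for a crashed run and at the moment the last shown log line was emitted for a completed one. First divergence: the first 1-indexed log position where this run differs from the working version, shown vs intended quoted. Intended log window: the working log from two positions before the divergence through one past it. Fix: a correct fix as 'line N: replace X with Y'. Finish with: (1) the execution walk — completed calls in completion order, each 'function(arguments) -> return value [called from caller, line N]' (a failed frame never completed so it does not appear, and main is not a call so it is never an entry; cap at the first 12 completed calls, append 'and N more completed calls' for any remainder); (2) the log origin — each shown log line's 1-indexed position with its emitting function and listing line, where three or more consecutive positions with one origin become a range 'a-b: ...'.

Answer: the defect is in main at line 22.
Key fact: The two runs log identically and part ways only at the printed values.
Call chain: main.
First divergence: none (the log streams are identical).
Execution walk:
  rate_window([4, 11, 7, 4, 1, 6, 5]) -> 38  [called from sum_active, line 13]
  pick_anchor(0, 36) -> 36  [called from pick_anchor, line 4]
  pick_anchor(1, 35) -> 36  [called from pick_anchor, line 4]
  pick_anchor(2, 33) -> 36  [called from pick_anchor, line 4]
  pick_anchor(3, 30) -> 36  [called from pick_anchor, line 4]
  pick_anchor(4, 26) -> 36  [called from pick_anchor, line 4]
  pick_anchor(5, 21) -> 36  [called from pick_anchor, line 4]
  pick_anchor(6, 15) -> 36  [called from pick_anchor, line 4]
  pick_anchor(7, 8) -> 36  [called from pick_anchor, line 4]
  pick_anchor(8, 0) -> 36  [called from sum_active, line 15]
  sum_active([4, 11, 7, 4, 1, 6, 5]) -> 36  [called from main, line 21]
Log origin:
  1 — main, line 20
A correct fix: line 22: replace `low` with `rate`.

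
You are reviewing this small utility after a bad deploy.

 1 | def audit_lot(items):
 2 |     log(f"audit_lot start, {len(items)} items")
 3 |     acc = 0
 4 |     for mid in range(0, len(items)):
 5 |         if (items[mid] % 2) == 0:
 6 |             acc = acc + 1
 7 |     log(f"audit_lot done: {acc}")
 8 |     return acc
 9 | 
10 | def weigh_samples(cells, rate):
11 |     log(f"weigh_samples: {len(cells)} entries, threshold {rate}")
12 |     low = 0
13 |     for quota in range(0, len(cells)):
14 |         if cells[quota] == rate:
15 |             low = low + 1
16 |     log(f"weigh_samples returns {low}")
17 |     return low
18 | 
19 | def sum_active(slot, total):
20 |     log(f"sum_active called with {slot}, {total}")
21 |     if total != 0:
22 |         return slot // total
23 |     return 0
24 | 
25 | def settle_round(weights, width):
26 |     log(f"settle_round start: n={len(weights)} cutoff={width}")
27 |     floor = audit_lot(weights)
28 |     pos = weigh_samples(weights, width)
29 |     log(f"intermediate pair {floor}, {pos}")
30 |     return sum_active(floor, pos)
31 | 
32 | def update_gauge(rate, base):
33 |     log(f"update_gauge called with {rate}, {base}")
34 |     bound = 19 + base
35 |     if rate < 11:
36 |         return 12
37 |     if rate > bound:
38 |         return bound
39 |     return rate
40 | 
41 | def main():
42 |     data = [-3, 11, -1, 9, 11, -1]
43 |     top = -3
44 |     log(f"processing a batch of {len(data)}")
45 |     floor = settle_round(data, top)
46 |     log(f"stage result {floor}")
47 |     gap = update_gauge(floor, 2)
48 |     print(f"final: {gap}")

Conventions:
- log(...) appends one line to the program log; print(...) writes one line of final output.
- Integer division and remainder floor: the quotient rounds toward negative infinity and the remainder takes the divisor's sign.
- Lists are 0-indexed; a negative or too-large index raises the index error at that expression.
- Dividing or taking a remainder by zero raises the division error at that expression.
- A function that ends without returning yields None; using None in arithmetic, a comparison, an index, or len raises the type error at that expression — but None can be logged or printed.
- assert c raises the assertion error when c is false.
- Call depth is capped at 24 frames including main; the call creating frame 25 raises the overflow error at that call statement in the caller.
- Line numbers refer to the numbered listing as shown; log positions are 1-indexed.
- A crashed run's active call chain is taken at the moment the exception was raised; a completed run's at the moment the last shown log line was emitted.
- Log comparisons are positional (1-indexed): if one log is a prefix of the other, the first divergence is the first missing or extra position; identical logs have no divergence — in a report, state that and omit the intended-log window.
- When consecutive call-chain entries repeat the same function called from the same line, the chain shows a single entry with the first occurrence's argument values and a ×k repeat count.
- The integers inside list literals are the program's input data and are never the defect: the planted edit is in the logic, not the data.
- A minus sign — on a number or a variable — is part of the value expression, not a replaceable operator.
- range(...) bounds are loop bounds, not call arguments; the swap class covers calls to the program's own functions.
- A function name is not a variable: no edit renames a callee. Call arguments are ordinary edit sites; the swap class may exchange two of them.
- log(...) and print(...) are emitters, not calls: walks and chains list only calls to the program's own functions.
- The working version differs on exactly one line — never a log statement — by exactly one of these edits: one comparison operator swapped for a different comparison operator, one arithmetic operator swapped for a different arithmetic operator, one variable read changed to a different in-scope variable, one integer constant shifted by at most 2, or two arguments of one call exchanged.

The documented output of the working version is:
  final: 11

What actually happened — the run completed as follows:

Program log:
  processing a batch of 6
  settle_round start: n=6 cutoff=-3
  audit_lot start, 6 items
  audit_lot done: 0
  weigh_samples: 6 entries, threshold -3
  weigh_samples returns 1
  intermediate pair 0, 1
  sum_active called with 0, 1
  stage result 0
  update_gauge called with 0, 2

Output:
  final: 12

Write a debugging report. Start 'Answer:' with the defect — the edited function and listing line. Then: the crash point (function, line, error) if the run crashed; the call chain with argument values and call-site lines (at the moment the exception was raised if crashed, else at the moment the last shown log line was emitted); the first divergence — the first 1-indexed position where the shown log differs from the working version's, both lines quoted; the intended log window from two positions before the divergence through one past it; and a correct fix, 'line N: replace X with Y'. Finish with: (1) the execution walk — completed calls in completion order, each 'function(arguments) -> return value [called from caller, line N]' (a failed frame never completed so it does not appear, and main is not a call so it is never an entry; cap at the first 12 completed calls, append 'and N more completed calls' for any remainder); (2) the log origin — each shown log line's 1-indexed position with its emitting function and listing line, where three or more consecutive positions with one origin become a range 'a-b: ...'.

Answer: the defect is in update_gauge at line 36.
Key observation: The two runs log identically and part ways only at the printed values.
Call chain: main -> update_gauge(0, 2) (called at line 47).
First divergence: none — the logs agree in full.
Execution walk:
  audit_lot([-3, 11, -1, 9, 11, -1]) -> 0  [called from settle_round, line 27]
  weigh_samples([-3, 11, -1, 9, 11, -1], -3) -> 1  [called from settle_round, line 28]
  sum_active(0, 1) -> 0  [called from settle_round, line 30]
  settle_round([-3, 11, -1, 9, 11, -1], -3) -> 0  [called from main, line 45]
  update_gauge(0, 2) -> 12  [called from main, line 47]
Log line origins:
  1: logged in main at line 44
  2: logged in settle_round at line 26
  3: logged in audit_lot at line 2
  4: logged in audit_lot at line 7
  5: logged in weigh_samples at line 11
  6: logged in weigh_samples at line 16
  7: logged in settle_round at line 29
  8: logged in sum_active at line 20
  9: logged in main at line 46
  10: logged in update_gauge at line 33
A correct fix: line 36: replace `12` with `11`.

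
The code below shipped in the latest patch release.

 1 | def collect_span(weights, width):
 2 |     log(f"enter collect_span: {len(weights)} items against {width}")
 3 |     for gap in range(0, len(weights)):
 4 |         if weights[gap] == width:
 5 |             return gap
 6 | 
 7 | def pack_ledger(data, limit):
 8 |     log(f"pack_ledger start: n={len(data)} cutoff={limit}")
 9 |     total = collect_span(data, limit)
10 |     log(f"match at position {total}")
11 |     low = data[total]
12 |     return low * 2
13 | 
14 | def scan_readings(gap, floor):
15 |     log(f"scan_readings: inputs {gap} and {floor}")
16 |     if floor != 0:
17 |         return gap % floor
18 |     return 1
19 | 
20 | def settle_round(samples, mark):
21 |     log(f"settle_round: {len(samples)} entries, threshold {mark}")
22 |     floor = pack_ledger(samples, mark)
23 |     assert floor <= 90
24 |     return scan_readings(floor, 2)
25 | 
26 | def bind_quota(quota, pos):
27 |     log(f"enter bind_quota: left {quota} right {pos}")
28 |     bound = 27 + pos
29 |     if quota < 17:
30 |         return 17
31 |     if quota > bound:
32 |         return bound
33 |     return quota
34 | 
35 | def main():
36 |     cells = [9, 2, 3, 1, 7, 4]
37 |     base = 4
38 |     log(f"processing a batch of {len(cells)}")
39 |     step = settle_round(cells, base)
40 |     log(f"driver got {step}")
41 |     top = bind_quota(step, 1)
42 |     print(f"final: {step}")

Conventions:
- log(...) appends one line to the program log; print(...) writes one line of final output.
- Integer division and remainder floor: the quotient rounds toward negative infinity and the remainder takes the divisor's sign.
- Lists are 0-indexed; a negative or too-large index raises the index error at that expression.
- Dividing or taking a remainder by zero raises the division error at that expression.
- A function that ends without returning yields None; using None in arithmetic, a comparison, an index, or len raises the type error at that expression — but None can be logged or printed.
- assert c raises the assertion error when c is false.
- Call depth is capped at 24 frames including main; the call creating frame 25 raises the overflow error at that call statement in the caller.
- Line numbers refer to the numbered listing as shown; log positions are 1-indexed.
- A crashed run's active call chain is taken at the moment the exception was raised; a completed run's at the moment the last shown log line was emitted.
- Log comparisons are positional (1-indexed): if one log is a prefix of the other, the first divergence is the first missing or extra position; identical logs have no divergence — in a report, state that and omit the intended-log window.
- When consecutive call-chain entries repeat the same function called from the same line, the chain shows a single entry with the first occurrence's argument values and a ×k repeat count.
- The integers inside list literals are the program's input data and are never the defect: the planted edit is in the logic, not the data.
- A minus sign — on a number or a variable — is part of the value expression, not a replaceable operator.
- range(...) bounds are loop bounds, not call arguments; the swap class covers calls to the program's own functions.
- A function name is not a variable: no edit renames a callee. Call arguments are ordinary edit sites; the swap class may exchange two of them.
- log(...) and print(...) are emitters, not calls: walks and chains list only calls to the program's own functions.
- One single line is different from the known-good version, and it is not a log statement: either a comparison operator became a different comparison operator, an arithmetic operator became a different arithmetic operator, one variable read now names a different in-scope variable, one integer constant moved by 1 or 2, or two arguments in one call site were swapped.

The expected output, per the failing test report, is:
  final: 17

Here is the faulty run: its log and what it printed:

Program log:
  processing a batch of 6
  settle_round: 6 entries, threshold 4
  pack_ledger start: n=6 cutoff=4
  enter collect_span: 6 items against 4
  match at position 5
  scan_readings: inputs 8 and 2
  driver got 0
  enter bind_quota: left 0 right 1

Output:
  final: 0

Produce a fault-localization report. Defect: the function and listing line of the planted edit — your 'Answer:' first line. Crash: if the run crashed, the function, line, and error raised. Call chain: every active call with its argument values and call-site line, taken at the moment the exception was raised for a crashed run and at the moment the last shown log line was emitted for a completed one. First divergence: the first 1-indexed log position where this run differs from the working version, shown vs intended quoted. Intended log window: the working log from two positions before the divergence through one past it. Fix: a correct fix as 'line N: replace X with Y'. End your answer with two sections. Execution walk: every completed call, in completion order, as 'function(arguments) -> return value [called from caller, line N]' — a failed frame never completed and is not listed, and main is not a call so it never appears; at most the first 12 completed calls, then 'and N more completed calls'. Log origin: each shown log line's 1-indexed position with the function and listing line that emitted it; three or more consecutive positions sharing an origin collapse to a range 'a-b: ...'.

Answer: the defect is in main at line 42.
The tell: No log line changed; the fault shows up purely in the output.
Call chain: main -> bind_quota(0, 1) (called at line 41).
First divergence: there is none — every log position agrees.
Execution walk:
  collect_span([9, 2, 3, 1, 7, 4], 4) -> 5  [called from pack_ledger, line 9]
  pack_ledger([9, 2, 3, 1, 7, 4], 4) -> 8  [called from settle_round, line 22]
  scan_readings(8, 2) -> 0  [called from settle_round, line 24]
  settle_round([9, 2, 3, 1, 7, 4], 4) -> 0  [called from main, line 39]
  bind_quota(0, 1) -> 17  [called from main, line 41]
Log line origins:
  1 — main, line 38
  2 — settle_round, line 21
  3 — pack_ledger, line 8
  4 — collect_span, line 2
  5 — pack_ledger, line 10
  6 — scan_readings, line 15
  7 — main, line 40
  8 — bind_quota, line 27
A correct fix: line 42: replace `step` with `top`.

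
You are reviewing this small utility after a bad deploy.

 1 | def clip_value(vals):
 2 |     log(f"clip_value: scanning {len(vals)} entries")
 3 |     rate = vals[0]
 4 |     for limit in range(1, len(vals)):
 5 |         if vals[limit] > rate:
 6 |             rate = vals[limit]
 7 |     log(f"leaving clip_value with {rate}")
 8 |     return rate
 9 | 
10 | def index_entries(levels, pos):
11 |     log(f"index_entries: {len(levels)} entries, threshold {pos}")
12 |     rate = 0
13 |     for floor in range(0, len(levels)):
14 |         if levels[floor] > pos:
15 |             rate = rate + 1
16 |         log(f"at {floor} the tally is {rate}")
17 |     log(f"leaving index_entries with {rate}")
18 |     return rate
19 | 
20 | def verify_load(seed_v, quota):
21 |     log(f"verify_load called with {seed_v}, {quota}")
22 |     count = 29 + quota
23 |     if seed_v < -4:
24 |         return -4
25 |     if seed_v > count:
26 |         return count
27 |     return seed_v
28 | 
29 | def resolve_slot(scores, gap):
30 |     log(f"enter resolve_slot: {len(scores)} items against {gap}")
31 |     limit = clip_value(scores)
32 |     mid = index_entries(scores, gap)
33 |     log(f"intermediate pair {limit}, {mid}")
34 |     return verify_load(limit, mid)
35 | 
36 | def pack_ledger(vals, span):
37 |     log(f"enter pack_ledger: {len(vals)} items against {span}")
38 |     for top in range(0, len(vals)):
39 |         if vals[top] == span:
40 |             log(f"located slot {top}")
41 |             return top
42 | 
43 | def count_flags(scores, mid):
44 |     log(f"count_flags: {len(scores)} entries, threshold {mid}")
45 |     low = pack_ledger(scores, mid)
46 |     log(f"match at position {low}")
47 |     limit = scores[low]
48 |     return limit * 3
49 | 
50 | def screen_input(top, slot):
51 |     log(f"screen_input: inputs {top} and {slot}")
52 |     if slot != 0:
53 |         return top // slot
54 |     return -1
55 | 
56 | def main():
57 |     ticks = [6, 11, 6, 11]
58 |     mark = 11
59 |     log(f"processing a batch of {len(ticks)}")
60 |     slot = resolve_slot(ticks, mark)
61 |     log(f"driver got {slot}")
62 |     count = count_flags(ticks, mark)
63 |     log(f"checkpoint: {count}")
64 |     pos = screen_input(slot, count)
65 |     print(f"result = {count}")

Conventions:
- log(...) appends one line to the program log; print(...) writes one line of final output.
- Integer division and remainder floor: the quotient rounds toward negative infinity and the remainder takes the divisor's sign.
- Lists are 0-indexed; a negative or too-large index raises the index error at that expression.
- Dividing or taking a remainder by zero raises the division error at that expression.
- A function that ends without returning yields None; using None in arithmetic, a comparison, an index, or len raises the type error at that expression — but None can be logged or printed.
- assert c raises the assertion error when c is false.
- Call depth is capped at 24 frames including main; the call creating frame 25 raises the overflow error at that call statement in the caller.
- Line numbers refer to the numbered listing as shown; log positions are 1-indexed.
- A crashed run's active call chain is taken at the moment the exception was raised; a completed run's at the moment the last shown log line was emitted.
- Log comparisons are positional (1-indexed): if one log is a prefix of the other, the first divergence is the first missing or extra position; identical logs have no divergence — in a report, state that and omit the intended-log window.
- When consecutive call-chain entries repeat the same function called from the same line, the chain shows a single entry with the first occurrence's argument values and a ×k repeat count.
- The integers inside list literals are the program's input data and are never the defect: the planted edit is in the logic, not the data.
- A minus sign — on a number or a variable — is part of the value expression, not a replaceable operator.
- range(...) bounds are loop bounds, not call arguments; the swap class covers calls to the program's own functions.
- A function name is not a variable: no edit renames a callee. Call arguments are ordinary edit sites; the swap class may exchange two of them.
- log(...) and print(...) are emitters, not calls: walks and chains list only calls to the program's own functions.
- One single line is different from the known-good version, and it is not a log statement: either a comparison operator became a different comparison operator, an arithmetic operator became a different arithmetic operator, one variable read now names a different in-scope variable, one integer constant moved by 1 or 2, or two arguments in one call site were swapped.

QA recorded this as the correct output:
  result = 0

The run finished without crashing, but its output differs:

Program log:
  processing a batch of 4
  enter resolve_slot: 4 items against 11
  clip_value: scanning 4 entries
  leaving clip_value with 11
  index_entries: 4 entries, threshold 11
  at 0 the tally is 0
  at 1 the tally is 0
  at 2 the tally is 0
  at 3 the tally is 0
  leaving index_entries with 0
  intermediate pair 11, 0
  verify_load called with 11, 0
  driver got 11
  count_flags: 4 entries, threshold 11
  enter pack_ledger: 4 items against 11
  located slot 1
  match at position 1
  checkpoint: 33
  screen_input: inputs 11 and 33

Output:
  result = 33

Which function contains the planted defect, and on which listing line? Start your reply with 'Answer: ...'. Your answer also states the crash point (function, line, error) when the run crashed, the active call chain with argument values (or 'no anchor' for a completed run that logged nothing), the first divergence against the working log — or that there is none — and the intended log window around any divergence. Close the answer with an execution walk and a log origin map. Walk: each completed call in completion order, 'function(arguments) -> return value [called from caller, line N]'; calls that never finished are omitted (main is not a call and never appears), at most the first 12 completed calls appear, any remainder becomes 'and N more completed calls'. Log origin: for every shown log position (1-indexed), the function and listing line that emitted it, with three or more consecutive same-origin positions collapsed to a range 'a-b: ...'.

Answer: the defect is in main at line 65.
Core observation: The logs agree in full; only the final output differs.
Call chain: main -> screen_input(11, 33) (called at line 64).
First divergence: there is none — every log position agrees.
Execution walk:
  clip_value([6, 11, 6, 11]) -> 11  [called from resolve_slot, line 31]
  index_entries([6, 11, 6, 11], 11) -> 0  [called from resolve_slot, line 32]
  verify_load(11, 0) -> 11  [called from resolve_slot, line 34]
  resolve_slot([6, 11, 6, 11], 11) -> 11  [called from main, line 60]
  pack_ledger([6, 11, 6, 11], 11) -> 1  [called from count_flags, line 45]
  count_flags([6, 11, 6, 11], 11) -> 33  [called from main, line 62]
  screen_input(11, 33) -> 0  [called from main, line 64]
Log line origins:
  1 — main, line 59
  2 — resolve_slot, line 30
  3 — clip_value, line 2
  4 — clip_value, line 7
  5 — index_entries, line 11
  6-9 — index_entries, line 16
  10 — index_entries, line 17
  11 — resolve_slot, line 33
  12 — verify_load, line 21
  13 — main, line 61
  14 — count_flags, line 44
  15 — pack_ledger, line 37
  16 — pack_ledger, line 40
  17 — count_flags, line 46
  18 — main, line 63
  19 — screen_input, line 51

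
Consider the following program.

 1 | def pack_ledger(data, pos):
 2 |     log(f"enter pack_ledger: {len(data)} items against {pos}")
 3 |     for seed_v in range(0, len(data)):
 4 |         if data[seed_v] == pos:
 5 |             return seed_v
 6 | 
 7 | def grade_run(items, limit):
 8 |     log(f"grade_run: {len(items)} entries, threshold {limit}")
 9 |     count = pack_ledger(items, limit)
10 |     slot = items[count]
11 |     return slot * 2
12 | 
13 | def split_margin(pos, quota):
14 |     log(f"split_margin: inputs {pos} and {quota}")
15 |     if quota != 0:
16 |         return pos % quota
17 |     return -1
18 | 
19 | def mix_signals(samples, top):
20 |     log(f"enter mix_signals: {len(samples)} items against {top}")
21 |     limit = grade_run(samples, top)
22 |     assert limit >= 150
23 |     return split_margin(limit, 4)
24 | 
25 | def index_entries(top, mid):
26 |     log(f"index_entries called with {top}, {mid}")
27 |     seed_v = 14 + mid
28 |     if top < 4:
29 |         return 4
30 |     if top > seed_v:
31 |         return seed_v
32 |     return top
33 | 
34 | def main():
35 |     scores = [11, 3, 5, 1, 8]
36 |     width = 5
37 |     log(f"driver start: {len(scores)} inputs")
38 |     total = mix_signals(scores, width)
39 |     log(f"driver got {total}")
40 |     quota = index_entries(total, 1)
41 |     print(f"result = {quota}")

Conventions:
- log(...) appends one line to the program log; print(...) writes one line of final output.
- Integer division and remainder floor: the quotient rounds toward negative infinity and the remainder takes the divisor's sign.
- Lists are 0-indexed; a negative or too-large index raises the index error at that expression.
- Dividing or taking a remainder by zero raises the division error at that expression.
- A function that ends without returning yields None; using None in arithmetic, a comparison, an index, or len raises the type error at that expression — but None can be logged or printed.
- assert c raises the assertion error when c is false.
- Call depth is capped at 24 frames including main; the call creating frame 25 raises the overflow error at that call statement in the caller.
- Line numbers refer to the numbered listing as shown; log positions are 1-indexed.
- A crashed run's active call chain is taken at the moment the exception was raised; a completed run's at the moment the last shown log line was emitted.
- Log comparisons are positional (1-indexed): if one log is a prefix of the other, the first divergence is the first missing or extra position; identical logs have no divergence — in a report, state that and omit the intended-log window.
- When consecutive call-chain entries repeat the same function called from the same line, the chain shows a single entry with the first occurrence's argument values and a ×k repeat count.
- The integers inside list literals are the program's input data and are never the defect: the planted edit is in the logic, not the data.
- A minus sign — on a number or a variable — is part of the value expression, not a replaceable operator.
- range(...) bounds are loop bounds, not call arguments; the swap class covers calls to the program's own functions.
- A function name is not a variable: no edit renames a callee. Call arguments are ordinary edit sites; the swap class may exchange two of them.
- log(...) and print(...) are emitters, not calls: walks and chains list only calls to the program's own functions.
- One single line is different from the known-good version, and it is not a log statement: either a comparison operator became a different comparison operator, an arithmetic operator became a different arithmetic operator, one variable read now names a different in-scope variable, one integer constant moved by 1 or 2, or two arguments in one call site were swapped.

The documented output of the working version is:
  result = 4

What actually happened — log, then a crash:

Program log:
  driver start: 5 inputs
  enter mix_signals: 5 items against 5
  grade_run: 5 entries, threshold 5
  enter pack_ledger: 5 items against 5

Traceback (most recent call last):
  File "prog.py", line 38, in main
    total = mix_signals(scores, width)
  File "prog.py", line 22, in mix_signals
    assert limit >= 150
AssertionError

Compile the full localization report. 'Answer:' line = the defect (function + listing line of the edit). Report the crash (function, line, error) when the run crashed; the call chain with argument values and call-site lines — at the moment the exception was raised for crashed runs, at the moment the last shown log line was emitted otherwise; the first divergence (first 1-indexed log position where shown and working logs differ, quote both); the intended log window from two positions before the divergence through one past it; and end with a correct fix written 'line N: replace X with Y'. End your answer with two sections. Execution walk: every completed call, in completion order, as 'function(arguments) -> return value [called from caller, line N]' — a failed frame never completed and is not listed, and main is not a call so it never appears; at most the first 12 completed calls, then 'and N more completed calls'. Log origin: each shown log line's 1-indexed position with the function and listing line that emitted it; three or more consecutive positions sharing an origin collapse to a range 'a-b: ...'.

Answer: the defect is in mix_signals at line 22.
Key observation: After 4 matching log lines the faulty run goes silent, while the working version continues with 'split_margin: inputs 10 and 4'.
Crash: mix_signals, line 22, AssertionError.
Call chain: main -> mix_signals([11, 3, 5, 1, 8], 5) (called at line 38).
First divergence: position 5 — the faulty run's log ends after 4 lines; the working version continues with 'split_margin: inputs 10 and 4'.
Intended log window:
  3: grade_run: 5 entries, threshold 5
  4: enter pack_ledger: 5 items against 5
  5: split_margin: inputs 10 and 4
  6: driver got 2
Execution walk:
  pack_ledger([11, 3, 5, 1, 8], 5) -> 2  [called from grade_run, line 9]
  grade_run([11, 3, 5, 1, 8], 5) -> 10  [called from mix_signals, line 21]
Log origins:
  1: emitted by main (line 37)
  2: emitted by mix_signals (line 20)
  3: emitted by grade_run (line 8)
  4: emitted by pack_ledger (line 2)
A correct fix: line 22: replace `>=` with `<=`.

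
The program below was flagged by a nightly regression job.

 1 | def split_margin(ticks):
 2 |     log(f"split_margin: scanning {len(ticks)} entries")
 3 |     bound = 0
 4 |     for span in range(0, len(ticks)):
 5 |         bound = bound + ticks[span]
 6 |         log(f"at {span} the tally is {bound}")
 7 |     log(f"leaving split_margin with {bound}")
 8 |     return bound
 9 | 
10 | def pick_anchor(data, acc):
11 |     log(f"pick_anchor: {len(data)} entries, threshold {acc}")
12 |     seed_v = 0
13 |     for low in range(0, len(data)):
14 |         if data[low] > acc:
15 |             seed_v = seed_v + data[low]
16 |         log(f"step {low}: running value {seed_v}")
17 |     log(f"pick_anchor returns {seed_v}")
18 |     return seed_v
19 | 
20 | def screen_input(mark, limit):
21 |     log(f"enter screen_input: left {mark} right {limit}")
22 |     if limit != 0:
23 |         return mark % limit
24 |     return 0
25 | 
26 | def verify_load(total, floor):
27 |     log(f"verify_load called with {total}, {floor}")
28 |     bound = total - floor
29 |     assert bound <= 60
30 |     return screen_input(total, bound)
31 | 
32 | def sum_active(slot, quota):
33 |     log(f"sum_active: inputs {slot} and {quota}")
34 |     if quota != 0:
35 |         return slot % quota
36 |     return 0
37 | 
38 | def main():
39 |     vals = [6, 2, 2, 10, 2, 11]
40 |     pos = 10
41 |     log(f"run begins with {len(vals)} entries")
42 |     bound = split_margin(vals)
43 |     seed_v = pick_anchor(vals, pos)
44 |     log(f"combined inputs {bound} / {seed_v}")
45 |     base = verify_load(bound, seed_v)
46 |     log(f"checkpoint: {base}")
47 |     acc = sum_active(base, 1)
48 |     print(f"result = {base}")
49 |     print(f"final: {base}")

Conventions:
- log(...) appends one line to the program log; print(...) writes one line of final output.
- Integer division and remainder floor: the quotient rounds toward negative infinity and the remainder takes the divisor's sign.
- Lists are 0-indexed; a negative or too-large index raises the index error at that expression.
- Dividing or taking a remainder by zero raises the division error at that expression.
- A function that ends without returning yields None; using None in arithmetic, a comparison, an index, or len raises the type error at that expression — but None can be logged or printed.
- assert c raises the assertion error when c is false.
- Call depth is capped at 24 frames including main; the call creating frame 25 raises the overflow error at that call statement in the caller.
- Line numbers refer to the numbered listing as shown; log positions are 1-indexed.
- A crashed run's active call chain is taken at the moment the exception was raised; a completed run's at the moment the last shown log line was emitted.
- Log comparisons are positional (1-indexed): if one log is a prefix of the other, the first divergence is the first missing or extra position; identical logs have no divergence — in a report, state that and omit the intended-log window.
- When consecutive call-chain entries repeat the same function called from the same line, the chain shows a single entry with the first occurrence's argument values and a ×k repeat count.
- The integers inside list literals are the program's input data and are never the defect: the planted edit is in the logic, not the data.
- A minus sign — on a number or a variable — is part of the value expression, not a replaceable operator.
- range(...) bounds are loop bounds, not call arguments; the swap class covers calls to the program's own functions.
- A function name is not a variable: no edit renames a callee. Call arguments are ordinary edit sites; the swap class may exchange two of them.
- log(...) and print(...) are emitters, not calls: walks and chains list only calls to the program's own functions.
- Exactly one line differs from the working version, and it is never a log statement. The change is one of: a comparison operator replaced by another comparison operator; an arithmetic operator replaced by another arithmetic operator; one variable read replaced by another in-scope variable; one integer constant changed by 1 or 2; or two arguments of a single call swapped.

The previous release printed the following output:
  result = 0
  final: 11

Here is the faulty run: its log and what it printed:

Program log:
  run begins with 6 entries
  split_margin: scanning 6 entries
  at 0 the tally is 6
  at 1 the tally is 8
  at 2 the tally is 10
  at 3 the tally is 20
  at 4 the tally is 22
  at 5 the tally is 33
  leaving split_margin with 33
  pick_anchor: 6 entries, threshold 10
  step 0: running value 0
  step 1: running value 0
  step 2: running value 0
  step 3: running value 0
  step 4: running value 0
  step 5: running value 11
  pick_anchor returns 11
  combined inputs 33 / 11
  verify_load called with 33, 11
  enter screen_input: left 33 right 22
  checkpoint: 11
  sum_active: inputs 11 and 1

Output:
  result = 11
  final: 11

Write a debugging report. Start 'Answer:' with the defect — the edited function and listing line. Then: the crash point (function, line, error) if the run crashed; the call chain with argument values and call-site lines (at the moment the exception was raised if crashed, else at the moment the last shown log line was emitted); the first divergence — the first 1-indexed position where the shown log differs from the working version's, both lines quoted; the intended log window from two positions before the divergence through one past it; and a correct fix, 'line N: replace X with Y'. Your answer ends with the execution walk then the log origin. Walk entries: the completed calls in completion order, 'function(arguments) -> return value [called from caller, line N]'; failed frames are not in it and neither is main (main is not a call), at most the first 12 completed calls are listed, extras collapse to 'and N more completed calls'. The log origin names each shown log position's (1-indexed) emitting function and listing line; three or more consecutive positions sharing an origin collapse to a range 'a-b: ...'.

Answer: the defect is in main at line 48.
Key observation: Every logged value matches the working version; the printed result is what differs.
Call chain: main -> sum_active(11, 1) (called at line 47).
First divergence: none (the log streams are identical).
Execution walk:
  split_margin([6, 2, 2, 10, 2, 11]) -> 33  [called from main, line 42]
  pick_anchor([6, 2, 2, 10, 2, 11], 10) -> 11  [called from main, line 43]
  screen_input(33, 22) -> 11  [called from verify_load, line 30]
  verify_load(33, 11) -> 11  [called from main, line 45]
  sum_active(11, 1) -> 0  [called from main, line 47]
Log line origins:
  1: logged in main at line 41
  2: logged in split_margin at line 2
  3-8: logged in split_margin at line 6
  9: logged in split_margin at line 7
  10: logged in pick_anchor at line 11
  11-16: logged in pick_anchor at line 16
  17: logged in pick_anchor at line 17
  18: logged in main at line 44
  19: logged in verify_load at line 27
  20: logged in screen_input at line 21
  21: logged in main at line 46
  22: logged in sum_active at line 33
A correct fix: line 48: replace `base` with `acc`.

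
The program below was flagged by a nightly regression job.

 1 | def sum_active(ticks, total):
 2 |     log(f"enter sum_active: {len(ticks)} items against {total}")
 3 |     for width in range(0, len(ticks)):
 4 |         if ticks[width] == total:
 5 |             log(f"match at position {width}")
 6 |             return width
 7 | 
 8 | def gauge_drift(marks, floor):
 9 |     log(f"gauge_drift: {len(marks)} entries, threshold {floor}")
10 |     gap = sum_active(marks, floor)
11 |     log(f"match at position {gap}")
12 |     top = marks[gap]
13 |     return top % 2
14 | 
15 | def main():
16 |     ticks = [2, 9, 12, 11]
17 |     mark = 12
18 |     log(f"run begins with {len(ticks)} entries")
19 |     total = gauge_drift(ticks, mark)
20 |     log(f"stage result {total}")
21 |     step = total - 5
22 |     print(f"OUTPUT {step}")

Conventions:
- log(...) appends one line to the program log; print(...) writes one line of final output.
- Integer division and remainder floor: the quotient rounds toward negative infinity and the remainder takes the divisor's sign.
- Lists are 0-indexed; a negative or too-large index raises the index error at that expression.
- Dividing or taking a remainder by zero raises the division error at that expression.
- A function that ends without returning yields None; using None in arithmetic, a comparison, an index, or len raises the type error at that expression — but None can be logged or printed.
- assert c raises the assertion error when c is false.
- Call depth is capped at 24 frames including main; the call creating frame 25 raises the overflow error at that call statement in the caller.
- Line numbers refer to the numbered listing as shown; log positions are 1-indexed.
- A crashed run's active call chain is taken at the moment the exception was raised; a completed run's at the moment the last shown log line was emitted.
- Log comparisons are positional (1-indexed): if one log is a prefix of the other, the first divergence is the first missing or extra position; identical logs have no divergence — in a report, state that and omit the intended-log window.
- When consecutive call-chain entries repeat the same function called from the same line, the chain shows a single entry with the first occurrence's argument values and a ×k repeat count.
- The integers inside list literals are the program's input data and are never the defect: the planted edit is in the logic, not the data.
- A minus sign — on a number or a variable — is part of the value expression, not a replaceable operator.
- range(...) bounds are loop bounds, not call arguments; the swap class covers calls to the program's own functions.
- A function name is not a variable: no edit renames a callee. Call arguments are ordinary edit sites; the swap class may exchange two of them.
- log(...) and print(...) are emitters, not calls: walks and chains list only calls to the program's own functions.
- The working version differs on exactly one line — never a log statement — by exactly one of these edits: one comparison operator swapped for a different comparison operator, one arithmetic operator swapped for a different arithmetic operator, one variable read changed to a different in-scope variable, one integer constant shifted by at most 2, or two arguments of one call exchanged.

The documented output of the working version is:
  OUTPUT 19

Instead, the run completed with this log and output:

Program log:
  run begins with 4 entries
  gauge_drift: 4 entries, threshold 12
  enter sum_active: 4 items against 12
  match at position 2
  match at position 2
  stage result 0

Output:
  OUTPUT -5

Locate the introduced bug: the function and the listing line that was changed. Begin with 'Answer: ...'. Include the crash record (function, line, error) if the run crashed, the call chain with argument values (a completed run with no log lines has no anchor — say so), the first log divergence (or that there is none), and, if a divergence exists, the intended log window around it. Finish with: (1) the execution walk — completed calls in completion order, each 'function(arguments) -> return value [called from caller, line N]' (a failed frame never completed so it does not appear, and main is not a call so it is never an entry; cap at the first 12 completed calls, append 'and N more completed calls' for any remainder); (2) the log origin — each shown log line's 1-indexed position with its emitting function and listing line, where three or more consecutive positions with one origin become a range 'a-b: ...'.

Answer: the defect is in gauge_drift at line 13.
The tell: Log line 6 is where behavior first shows: 'stage result 0' appears instead of 'stage result 24'.
Call chain: main.
First divergence: position 6 — shown 'stage result 0', intended 'stage result 24'.
Intended log window:
  4: match at position 2
  5: match at position 2
  6: stage result 24
Execution walk:
  sum_active([2, 9, 12, 11], 12) -> 2  [called from gauge_drift, line 10]
  gauge_drift([2, 9, 12, 11], 12) -> 0  [called from main, line 19]
Log origin:
  1: from main, line 18
  2: from gauge_drift, line 9
  3: from sum_active, line 2
  4: from sum_active, line 5
  5: from gauge_drift, line 11
  6: from main, line 20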